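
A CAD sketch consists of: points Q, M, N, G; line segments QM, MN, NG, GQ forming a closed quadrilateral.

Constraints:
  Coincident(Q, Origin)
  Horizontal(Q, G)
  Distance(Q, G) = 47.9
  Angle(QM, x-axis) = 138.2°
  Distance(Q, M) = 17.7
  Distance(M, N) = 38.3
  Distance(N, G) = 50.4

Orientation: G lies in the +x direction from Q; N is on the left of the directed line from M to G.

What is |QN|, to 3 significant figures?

40.7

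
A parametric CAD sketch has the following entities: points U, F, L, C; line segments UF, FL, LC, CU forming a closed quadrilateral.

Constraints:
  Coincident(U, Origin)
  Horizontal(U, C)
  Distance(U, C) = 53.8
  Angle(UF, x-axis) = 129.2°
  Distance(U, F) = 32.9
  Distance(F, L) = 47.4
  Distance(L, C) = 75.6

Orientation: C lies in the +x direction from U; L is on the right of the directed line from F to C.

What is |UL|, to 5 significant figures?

28.679

U is at the origin; UC is horizontal with |UC| = 53.8 and C in +x, so C = (53.8, 0). UF runs at 129.2° with |UF| = 32.9, so F = (-20.794, 25.496). L is determined by |FL| = 47.4 and |LC| = 75.6 together: it lies at the intersection of circle(F, 47.4) and circle(C, 75.6). With |FC| = 78.831, the foot of the radical line on FC is 17.415 from F and the perpendicular offset is √(47.4² − 17.415²) = 44.085. Taking the right-of-FC solution: L = (-18.573, -21.852).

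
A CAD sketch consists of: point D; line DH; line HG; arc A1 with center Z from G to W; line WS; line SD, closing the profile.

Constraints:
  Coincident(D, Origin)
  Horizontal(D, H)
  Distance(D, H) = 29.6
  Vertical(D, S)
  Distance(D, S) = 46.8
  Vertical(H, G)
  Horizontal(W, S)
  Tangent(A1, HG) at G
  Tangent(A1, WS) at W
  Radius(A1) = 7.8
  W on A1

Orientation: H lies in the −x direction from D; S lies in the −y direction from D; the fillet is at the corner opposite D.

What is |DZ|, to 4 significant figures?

44.68

D is at the origin; D and H share the same y with |DH| = 29.6 and H on the −x side, so H = (-29.60, 0.000). D and S share the same x with |DS| = 46.8 and S on the −y side, so S = (0.000, -46.80). The virtual corner opposite D is at (-29.60, -46.80). Since A1 is tangent to HG there, ZG ⟂ HG and the tangent condition forces ZW to be normal to WS, with radius 7.8, so the center Z sits 7.8 in from both sides at Z = (-21.80, -39.00). Then |DZ| = |Z − D| = 44.68.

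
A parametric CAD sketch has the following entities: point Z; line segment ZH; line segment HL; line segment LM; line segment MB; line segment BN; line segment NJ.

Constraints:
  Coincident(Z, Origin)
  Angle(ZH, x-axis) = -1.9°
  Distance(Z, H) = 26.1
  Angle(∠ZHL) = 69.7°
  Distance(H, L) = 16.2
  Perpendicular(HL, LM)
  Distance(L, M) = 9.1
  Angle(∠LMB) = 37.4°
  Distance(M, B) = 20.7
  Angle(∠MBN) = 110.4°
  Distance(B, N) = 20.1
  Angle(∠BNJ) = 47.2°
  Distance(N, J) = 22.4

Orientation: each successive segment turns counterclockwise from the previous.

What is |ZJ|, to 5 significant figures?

29.366

Z is at the origin; ZH runs at -1.9° with length 26.1, so H = (26.086, -0.86535). ∠ZHL = 69.7° gives HL at 108.40° from the x-axis; with |HL| = 16.2, L = (20.972, 14.506). HL is perpendicular to LM, so LM runs at -161.60°; with |LM| = 9.1, M = (12.337, 11.634). ∠LMB = 37.4° gives MB at -19.000° from the x-axis; with |MB| = 20.7, B = (31.910, 4.8948). ∠MBN = 110.4° gives BN at 50.600° from the x-axis; with |BN| = 20.1, N = (44.668, 20.427). ∠BNJ = 47.2° gives NJ at -176.60° from the x-axis; with |NJ| = 22.4, J = (22.307, 19.098). Then |ZJ| = |J − Z| = 29.366.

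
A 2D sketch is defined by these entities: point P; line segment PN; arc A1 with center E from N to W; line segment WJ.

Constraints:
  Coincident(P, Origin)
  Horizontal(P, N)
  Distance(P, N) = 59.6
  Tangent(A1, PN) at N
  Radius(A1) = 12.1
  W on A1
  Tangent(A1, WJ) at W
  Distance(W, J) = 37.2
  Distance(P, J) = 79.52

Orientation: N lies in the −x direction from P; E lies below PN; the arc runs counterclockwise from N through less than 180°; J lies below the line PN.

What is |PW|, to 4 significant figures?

72.88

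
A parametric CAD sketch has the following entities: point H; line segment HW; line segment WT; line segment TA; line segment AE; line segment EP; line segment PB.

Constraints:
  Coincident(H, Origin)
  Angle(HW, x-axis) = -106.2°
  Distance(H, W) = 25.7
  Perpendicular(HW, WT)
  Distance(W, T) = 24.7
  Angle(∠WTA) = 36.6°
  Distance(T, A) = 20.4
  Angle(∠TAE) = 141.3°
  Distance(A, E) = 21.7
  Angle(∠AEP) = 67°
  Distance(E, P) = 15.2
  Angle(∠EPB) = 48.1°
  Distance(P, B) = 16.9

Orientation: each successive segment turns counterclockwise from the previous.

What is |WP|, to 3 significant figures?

7.32

∠TAE = 141.3° gives AE at 166° from the x-axis; with |AE| = 21.7, E = (-16.8, -10.0). ∠AEP = 67.0° gives EP at -81.1° from the x-axis; with |EP| = 15.2, P = (-14.5, -25.1). Then |WP| = |P − W| = 7.32.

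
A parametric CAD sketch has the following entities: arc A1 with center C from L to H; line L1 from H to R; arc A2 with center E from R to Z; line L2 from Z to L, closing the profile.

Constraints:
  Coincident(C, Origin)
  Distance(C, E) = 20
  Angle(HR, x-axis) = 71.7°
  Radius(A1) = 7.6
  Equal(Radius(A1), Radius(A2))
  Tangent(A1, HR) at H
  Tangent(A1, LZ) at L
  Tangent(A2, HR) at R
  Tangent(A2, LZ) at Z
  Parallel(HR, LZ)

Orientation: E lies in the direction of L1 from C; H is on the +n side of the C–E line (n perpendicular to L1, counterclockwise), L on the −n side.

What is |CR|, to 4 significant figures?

21.40

The slot axis is L1's direction at 71.7°, so u = (cos 71.7°, sin 71.7°) = (0.3140, 0.9494) and n = (−sin 71.7°, cos 71.7°) = (-0.9494, 0.3140). C is at the origin and E lies 20.0 along u from C, so E = 20.0·u = (6.280, 18.99). Tangency of A1 to both parallel lines with radius 7.6 puts H and L at C ± 7.6·n: H = (-7.216, 2.386), L = (7.216, -2.386). Equal radii place R and Z the same way about E: R = E + 7.6·n = (-0.9358, 21.37), Z = E − 7.6·n = (13.50, 16.60). Then |CR| = |R − C| = 21.40.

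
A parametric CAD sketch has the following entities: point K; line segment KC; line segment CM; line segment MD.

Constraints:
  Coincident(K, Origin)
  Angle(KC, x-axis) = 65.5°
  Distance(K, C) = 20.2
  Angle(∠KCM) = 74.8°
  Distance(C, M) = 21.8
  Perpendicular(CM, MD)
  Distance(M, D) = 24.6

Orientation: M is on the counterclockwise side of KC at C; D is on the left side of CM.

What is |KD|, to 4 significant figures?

17.28

K is at the origin; KC runs at 65.5° with length 20.2, so C = 20.2·(cos 65.5°, sin 65.5°) = (8.377, 18.38). ∠KCM = 74.8°, so CM runs at 65.5° + (180° − 74.8°) = 170.7° from the x-axis; with |CM| = 21.8, M = C + 21.8·(cos 170.7°, sin 170.7°) = (-13.14, 21.90). CM ⟂ MD; with |MD| = 24.6 on the left of CM, D = M + 24.6·(-0.1616, -0.9869) = (-17.11, -2.372). Then |KD| = |D − K| = 17.28.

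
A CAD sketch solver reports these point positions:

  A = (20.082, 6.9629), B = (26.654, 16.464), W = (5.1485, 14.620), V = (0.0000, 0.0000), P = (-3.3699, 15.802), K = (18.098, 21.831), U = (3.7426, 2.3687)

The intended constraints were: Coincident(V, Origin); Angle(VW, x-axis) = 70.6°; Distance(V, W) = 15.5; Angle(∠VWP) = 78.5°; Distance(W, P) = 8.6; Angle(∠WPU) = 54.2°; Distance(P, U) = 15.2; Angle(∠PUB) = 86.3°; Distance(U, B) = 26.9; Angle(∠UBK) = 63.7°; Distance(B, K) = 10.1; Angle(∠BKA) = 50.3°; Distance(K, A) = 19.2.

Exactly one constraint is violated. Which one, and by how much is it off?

Distance(K, A) = 19.2 — off by 4.20.

V = (0.00, 0.00) ✓; VW at 70.60° ✓; |VW| = 15.50 ✓; ∠VWP = 78.50° ✓; |WP| = 8.600 ✓; ∠WPU = 54.20° ✓; |PU| = 15.20 ✓; ∠PUB = 86.30° ✓; |UB| = 26.90 ✓; ∠UBK = 63.70° ✓; |BK| = 10.10 ✓; ∠BKA = 50.30° ✓; |KA| = 15.00 ✗.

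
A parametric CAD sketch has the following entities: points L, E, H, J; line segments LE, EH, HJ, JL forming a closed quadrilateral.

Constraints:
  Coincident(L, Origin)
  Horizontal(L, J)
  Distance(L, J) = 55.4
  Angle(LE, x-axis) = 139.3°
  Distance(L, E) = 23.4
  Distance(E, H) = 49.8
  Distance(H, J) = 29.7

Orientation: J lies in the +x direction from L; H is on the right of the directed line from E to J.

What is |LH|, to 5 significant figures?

27.625

L is at the origin; L and J share the same y with |LJ| = 55.4 and J in +x, so J = (55.4, 0). LE runs at 139.3° with |LE| = 23.4, so E = (-17.740, 15.259). H is determined by |EH| = 49.8 and |HJ| = 29.7 together: it lies at the intersection of circle(E, 49.8) and circle(J, 29.7). With |EJ| = 74.715, the foot of the radical line on EJ is 48.051 from E and the perpendicular offset is √(49.8² − 48.051²) = 13.081. Taking the right-of-EJ solution: H = (26.626, -7.3601).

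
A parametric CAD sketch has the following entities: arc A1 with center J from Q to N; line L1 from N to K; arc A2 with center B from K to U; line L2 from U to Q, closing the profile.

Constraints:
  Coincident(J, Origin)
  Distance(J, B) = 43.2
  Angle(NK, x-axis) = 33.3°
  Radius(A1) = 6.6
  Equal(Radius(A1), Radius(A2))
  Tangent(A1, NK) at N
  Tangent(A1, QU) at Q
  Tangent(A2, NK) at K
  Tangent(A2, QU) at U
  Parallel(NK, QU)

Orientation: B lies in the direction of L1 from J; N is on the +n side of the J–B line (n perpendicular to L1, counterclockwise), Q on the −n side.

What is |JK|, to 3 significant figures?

43.7

Tangency of A1 to both parallel lines with radius 6.6 puts N and Q at J ± 6.6·n: N = (-3.62, 5.52), Q = (3.62, -5.52). Equal radii place K and U the same way about B: K = B + 6.6·n = (32.5, 29.2), U = B − 6.6·n = (39.7, 18.2). Then |JK| = |K − J| = 43.7.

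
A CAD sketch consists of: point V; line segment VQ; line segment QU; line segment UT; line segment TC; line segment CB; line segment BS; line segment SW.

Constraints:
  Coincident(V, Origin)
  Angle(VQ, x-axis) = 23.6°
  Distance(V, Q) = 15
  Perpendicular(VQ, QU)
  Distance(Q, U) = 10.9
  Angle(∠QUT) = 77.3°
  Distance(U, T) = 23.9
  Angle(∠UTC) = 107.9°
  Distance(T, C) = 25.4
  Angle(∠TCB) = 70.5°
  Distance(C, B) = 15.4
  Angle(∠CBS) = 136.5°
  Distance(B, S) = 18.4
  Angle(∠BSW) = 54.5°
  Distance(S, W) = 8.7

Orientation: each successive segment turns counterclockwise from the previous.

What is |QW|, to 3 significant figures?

9.61

∠CBS = 136.5° gives BS at 81.4° from the x-axis; with |BS| = 18.4, S = (13.0, 5.40). ∠BSW = 54.5° gives SW at -153° from the x-axis; with |SW| = 8.7, W = (5.28, 1.46). Then |QW| = |W − Q| = 9.61.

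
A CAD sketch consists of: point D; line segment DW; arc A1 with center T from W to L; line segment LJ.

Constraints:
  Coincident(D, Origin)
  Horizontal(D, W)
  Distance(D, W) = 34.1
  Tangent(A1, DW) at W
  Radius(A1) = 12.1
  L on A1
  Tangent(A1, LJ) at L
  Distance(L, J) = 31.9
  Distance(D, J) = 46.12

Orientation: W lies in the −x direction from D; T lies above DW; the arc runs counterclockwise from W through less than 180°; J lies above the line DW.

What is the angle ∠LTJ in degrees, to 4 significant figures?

69.23°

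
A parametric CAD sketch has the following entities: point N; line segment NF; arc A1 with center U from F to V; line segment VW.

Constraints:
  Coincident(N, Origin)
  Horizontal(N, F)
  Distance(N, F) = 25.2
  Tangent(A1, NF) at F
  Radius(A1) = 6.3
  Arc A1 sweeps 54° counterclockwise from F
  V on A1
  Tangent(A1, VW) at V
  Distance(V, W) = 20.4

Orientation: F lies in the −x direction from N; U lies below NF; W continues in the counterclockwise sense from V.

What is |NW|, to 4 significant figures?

46.40

On A1, F sits at bearing 90° from U; a 54° counterclockwise sweep puts V at bearing 144°, so V = U + 6.3·(cos 144°, sin 144°) = (-30.30, -2.597). The tangent condition forces UV to be normal to VW, so VW runs along (−sin 144°, cos 144°); with |VW| = 20.4, W = (-42.29, -19.10). Then |NW| = |W − N| = 46.40.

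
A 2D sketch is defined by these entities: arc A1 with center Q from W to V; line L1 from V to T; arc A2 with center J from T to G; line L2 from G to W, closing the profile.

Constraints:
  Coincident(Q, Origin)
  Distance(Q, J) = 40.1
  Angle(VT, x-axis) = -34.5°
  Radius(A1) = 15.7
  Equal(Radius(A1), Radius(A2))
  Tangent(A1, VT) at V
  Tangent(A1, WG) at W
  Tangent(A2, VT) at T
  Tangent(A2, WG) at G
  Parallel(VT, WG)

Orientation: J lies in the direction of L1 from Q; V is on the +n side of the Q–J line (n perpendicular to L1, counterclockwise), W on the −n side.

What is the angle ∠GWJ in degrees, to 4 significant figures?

21.38°

The slot axis is L1's direction at -34.5°, so u = (cos -34.5°, sin -34.5°) = (0.8241, -0.5664) and n = (−sin -34.5°, cos -34.5°) = (0.5664, 0.8241). Q is at the origin and J lies 40.1 along u from Q, so J = 40.1·u = (33.05, -22.71). Tangency of A1 to both parallel lines with radius 15.7 puts V and W at Q ± 15.7·n: V = (8.893, 12.94), W = (-8.893, -12.94). Equal radii place T and G the same way about J: T = J + 15.7·n = (41.94, -9.774), G = J − 15.7·n = (24.15, -35.65). Then cos ∠GWJ = WG·WJ / (|WG||WJ|), giving 21.38°.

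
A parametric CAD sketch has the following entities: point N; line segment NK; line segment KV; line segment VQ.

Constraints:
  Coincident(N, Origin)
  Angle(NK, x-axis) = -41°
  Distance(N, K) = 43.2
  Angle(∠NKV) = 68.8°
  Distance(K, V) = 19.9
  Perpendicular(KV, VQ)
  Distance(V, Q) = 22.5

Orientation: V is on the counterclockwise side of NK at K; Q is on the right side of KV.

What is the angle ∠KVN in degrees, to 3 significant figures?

83.9°

N is at the origin; NK runs at -41.0° with length 43.2, so K = 43.2·(cos -41.0°, sin -41.0°) = (32.6, -28.3). ∠NKV = 68.8°, so KV runs at -41.0° + (180° − 68.8°) = 70.2° from the x-axis; with |KV| = 19.9, V = K + 19.9·(cos 70.2°, sin 70.2°) = (39.3, -9.62). Then cos ∠KVN = VK·VN / (|VK||VN|), giving 83.9°.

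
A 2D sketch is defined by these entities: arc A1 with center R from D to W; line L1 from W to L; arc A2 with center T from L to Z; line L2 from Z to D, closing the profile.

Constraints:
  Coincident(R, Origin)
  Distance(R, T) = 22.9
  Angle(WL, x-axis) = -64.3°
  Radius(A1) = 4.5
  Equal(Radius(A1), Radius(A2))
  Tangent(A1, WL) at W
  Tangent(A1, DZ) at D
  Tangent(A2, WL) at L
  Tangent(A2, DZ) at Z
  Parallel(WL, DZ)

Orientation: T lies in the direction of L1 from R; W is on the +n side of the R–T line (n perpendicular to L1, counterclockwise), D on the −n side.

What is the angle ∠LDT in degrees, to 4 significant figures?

10.34°

The slot axis is L1's direction at -64.3°, so u = (cos -64.3°, sin -64.3°) = (0.4337, -0.9011) and n = (−sin -64.3°, cos -64.3°) = (0.9011, 0.4337). R is at the origin and T lies 22.9 along u from R, so T = 22.9·u = (9.931, -20.63). Tangency of A1 to both parallel lines with radius 4.5 puts W and D at R ± 4.5·n: W = (4.055, 1.951), D = (-4.055, -1.951). Equal radii place L and Z the same way about T: L = T + 4.5·n = (13.99, -18.68), Z = T − 4.5·n = (5.876, -22.59). Then cos ∠LDT = DL·DT / (|DL||DT|), giving 10.34°.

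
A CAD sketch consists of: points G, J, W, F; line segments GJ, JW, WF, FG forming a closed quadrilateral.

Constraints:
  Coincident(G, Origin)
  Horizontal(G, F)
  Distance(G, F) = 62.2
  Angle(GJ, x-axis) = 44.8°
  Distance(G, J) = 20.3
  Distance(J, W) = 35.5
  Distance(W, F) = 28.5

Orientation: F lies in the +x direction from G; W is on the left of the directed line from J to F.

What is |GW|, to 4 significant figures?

54.32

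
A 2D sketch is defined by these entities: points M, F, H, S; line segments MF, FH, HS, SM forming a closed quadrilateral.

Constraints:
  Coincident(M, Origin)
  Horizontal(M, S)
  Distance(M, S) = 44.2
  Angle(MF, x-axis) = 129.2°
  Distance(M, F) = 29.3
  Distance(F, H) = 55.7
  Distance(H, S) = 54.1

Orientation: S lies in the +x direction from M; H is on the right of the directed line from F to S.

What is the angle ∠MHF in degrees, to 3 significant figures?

20.0°

Checks: M.y = 0.00, S.y = 0.00 ✓; |FH| = 55.70 ✓; |HS| = 54.10 ✓.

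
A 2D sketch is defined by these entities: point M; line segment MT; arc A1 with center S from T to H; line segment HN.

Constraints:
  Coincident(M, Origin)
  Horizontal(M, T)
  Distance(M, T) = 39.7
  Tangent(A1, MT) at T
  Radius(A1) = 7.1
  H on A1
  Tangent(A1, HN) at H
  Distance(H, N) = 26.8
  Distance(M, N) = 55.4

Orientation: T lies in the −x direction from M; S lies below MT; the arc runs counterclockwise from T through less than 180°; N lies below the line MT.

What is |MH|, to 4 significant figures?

47.42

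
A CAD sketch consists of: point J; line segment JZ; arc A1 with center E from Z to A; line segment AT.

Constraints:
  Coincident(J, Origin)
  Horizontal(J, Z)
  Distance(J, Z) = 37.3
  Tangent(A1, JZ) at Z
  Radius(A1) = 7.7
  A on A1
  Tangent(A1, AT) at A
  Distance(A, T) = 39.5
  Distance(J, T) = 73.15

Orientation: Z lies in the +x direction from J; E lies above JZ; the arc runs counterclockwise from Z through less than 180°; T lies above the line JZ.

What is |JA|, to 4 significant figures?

44.47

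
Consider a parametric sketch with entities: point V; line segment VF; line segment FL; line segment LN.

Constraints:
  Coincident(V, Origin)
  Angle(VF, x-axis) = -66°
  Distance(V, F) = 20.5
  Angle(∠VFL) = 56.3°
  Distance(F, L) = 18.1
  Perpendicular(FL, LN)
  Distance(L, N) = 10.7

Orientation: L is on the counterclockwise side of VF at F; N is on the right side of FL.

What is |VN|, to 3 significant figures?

28.6

V is at the origin; VF runs at -66.0° with length 20.5, so F = 20.5·(cos -66.0°, sin -66.0°) = (8.34, -18.7). ∠VFL = 56.3°, so FL runs at -66.0° + (180° − 56.3°) = 57.7° from the x-axis; with |FL| = 18.1, L = F + 18.1·(cos 57.7°, sin 57.7°) = (18.0, -3.43). FL ⟂ LN; with |LN| = 10.7 on the right of FL, N = L + 10.7·(0.845, -0.534) = (27.1, -9.15). Then |VN| = |N − V| = 28.6.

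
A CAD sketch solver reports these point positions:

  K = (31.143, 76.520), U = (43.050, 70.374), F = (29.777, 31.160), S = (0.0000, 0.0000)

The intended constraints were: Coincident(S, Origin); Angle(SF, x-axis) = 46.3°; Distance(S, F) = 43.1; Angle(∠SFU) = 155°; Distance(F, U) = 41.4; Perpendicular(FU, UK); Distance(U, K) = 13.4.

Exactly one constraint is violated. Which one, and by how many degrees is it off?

Perpendicular(FU, UK) — off by 8.60°.

S = (0.00, 0.00) ✓; SF at 46.30° ✓; |SF| = 43.10 ✓; ∠SFU = 155.0° ✓; |FU| = 41.40 ✓; ∠(FU, UK) = 81.40° ✗; |UK| = 13.40 ✓.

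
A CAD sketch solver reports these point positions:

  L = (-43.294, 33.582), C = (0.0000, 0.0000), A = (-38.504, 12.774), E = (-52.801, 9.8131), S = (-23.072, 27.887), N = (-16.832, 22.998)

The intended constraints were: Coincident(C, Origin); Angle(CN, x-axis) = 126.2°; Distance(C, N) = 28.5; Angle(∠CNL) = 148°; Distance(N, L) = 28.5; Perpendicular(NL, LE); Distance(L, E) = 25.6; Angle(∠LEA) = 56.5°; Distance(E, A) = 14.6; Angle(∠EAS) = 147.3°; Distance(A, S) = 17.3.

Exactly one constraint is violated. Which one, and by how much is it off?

Distance(A, S) = 17.3 — off by 4.30.

C = (0.00, 0.00) ✓; CN at 126.2° ✓; |CN| = 28.50 ✓; ∠CNL = 148.0° ✓; |NL| = 28.50 ✓; ∠(NL, LE) = 90.00° ✓; |LE| = 25.60 ✓; ∠LEA = 56.50° ✓; |EA| = 14.60 ✓; ∠EAS = 147.3° ✓; |AS| = 21.60 ✗.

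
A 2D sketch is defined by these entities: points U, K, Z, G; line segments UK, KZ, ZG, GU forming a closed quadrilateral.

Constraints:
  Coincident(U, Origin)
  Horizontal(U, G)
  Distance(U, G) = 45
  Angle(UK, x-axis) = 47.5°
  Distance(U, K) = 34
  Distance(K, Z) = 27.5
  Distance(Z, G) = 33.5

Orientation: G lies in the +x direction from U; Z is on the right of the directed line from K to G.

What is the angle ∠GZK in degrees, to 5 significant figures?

65.475°

U is at the origin; UG is horizontal with |UG| = 45.0 and G in +x, so G = (45.0, 0). UK runs at 47.5° with |UK| = 34.0, so K = (22.970, 25.067). Z is determined by |KZ| = 27.5 and |ZG| = 33.5 together: it lies at the intersection of circle(K, 27.5) and circle(G, 33.5). With |KG| = 33.372, the foot of the radical line on KG is 11.202 from K and the perpendicular offset is √(27.5² − 11.202²) = 25.115. Taking the right-of-KG solution: Z = (11.500, 0.073642).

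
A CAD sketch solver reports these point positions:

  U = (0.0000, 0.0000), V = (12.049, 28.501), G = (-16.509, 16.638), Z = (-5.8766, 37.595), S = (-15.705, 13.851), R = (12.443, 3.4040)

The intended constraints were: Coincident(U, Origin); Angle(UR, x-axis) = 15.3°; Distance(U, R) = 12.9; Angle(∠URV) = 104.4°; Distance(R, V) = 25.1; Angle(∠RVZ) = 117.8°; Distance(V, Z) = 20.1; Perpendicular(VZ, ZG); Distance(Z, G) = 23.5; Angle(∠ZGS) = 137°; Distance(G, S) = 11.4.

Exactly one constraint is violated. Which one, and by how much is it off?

Distance(G, S) = 11.4 — off by 8.50.

U = (0.00, 0.00) ✓; UR at 15.30° ✓; |UR| = 12.90 ✓; ∠URV = 104.4° ✓; |RV| = 25.10 ✓; ∠RVZ = 117.8° ✓; |VZ| = 20.10 ✓; ∠(VZ, ZG) = 90.00° ✓; |ZG| = 23.50 ✓; ∠ZGS = 137.0° ✓; |GS| = 2.901 ✗.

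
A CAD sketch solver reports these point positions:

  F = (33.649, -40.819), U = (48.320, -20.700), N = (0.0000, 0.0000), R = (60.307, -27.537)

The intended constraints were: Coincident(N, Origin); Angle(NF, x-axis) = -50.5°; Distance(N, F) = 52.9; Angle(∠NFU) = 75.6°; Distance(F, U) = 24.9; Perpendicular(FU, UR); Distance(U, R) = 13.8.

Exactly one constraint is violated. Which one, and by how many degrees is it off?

Perpendicular(FU, UR) — off by 6.40°.

N = (0.00, 0.00) ✓; NF at -50.50° ✓; |NF| = 52.90 ✓; ∠NFU = 75.60° ✓; |FU| = 24.90 ✓; ∠(FU, UR) = 83.60° ✗; |UR| = 13.80 ✓.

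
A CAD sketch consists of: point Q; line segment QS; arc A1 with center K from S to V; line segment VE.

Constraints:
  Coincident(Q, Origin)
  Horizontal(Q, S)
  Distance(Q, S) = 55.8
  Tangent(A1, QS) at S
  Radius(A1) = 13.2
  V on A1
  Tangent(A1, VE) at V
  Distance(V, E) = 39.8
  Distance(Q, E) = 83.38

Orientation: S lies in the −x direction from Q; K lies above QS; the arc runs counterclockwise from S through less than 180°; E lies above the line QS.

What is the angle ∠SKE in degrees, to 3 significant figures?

170°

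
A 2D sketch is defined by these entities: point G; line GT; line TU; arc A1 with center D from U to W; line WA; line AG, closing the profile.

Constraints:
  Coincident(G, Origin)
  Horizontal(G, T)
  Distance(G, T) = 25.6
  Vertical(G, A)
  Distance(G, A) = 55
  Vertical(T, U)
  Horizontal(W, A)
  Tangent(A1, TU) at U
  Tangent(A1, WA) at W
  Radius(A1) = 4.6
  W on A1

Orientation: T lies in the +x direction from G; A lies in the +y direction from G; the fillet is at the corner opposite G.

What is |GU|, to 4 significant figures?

56.53

G is at the origin; G and T share the same y with |GT| = 25.6 and T on the +x side, so T = (25.60, 0.000). GA is vertical with |GA| = 55.0 and A on the +y side, so A = (0.000, 55.00). The virtual corner opposite G is at (25.60, 55.00). The tangent condition forces DU to be normal to TU and since A1 is tangent to WA there, DW ⟂ WA, with radius 4.6, so the center D sits 4.6 in from both sides at D = (21.00, 50.40). That places the tangent points at U = (25.60, 50.40) on TU and W = (21.00, 55.00) on WA. Then |GU| = |U − G| = 56.53.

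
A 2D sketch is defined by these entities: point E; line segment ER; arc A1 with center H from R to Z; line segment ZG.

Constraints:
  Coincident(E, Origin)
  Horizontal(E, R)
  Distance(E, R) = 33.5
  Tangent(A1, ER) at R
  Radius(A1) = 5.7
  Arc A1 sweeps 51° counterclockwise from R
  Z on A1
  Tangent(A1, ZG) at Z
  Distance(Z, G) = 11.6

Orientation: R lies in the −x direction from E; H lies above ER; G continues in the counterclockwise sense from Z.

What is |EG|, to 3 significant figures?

24.4

E is at the origin; E and R share the same y with |ER| = 33.5 and R on the −x side, so R = (-33.5, 0.00). The tangent condition forces HR to be normal to ER, so H = R + (0, 5.7) = (-33.5, 5.70). On A1, R sits at bearing -90° from H; a 51° counterclockwise sweep puts Z at bearing -39°, so Z = H + 5.7·(cos -39°, sin -39°) = (-29.1, 2.11). A1 meets ZG tangentially, so HZ is at right angles to ZG, so ZG runs along (−sin -39°, cos -39°); with |ZG| = 11.6, G = (-21.8, 11.1). Then |EG| = |G − E| = 24.4.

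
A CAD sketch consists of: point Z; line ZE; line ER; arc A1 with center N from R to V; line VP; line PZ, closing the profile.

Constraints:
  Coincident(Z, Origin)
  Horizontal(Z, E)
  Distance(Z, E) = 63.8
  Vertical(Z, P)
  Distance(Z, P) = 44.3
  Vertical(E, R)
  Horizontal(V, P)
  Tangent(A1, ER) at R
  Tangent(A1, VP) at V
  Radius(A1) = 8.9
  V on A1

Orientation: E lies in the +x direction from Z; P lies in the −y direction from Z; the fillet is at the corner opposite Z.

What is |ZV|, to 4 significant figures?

70.54

Z is at the origin; Z and E share the same y with |ZE| = 63.8 and E on the +x side, so E = (63.80, 0.000). ZP is vertical with |ZP| = 44.3 and P on the −y side, so P = (0.000, -44.30). The virtual corner opposite Z is at (63.80, -44.30). Since A1 is tangent to ER there, NR ⟂ ER and tangency of A1 to VP means the radius NV is perpendicular to VP, with radius 8.9, so the center N sits 8.9 in from both sides at N = (54.90, -35.40). That places the tangent points at R = (63.80, -35.40) on ER and V = (54.90, -44.30) on VP. Then |ZV| = |V − Z| = 70.54.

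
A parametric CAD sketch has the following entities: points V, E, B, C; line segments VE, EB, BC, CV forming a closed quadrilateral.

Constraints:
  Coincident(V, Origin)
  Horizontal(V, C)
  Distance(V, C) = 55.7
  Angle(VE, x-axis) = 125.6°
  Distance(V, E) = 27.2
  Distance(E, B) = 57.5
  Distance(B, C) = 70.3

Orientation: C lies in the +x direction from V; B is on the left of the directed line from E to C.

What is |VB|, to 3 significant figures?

67.6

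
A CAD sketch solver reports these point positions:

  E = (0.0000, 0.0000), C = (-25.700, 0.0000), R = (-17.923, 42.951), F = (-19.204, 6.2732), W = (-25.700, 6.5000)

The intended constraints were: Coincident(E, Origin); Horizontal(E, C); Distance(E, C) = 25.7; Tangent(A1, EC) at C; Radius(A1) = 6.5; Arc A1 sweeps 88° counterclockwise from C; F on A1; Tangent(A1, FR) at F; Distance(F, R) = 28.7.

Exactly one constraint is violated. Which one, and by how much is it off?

Distance(F, R) = 28.7 — off by 8.00.

E = (0.00, 0.00) ✓; E.y = 0.00, C.y = 0.00 ✓; |EC| = 25.70 ✓; ∠(WC, CE) = 90.00° ✓; |WC| = 6.500 ✓; bearing(W→F) − bearing(W→C) = 88.00° ✓; |WF| = 6.500 ✓; ∠(WF, FR) = 90.00° ✓; |FR| = 36.70 ✗.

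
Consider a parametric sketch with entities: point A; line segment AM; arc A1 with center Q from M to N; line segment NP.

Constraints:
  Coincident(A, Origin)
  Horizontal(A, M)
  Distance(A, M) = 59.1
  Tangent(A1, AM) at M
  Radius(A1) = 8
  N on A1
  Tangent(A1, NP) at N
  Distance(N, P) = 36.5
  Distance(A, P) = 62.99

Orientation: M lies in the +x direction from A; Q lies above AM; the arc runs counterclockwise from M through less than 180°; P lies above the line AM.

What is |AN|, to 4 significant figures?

66.97

Checks: |QN| = 8.000 ✓; ∠(QN, NP) = 90.00° ✓; |NP| = 36.50 ✓; |AP| = 62.99 ✓.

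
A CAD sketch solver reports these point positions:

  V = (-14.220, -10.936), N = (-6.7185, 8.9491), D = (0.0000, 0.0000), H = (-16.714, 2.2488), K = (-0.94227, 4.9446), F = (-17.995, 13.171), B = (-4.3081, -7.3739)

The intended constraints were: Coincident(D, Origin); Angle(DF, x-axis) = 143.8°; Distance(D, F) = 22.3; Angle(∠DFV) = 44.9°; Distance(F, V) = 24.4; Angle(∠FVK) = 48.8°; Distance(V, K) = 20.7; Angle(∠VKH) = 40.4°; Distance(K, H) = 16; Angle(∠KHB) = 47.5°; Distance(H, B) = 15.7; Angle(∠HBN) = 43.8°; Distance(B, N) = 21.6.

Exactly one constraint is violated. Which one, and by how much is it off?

Distance(B, N) = 21.6 — off by 5.10.

D = (0.00, 0.00) ✓; DF at 143.8° ✓; |DF| = 22.30 ✓; ∠DFV = 44.90° ✓; |FV| = 24.40 ✓; ∠FVK = 48.80° ✓; |VK| = 20.70 ✓; ∠VKH = 40.40° ✓; |KH| = 16.00 ✓; ∠KHB = 47.50° ✓; |HB| = 15.70 ✓; ∠HBN = 43.80° ✓; |BN| = 16.50 ✗.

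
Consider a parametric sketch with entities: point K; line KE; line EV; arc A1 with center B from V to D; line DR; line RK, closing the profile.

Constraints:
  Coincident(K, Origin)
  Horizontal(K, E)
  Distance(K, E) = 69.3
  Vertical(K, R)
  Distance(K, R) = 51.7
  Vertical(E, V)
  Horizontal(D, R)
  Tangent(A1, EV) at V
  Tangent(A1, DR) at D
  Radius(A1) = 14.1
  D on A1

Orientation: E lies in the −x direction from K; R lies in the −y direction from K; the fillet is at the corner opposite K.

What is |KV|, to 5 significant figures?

78.843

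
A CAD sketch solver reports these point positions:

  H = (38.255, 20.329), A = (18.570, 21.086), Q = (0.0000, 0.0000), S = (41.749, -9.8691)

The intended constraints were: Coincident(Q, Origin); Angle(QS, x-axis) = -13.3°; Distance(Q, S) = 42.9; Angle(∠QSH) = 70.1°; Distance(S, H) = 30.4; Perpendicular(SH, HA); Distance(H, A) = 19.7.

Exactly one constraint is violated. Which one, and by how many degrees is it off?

Perpendicular(SH, HA) — off by 8.80°.

Q = (0.00, 0.00) ✓; QS at -13.30° ✓; |QS| = 42.90 ✓; ∠QSH = 70.10° ✓; |SH| = 30.40 ✓; ∠(SH, HA) = 81.20° ✗; |HA| = 19.70 ✓.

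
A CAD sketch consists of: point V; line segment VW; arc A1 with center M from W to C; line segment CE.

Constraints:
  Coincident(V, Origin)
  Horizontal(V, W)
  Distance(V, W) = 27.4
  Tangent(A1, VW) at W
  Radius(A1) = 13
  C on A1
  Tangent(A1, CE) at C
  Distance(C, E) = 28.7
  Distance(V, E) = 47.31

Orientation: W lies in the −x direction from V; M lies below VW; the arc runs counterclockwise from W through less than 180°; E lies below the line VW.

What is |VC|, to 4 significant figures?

43.03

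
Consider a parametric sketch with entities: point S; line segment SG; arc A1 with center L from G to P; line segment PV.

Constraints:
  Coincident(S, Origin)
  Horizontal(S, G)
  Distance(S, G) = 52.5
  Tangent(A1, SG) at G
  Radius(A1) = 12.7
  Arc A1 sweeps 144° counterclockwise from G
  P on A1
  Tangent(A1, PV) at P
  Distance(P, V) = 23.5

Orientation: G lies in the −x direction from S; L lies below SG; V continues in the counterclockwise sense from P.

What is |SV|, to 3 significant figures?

55.0

S is at the origin; SG is horizontal with |SG| = 52.5 and G on the −x side, so G = (-52.5, 0.00). Tangency of A1 to SG means the radius LG is perpendicular to SG, so L = G + (0, -12.7) = (-52.5, -12.7). On A1, G sits at bearing 90° from L; a 144° counterclockwise sweep puts P at bearing 234°, so P = L + 12.7·(cos 234°, sin 234°) = (-60.0, -23.0). Since A1 is tangent to PV there, LP ⟂ PV, so PV runs along (−sin 234°, cos 234°); with |PV| = 23.5, V = (-41.0, -36.8). Then |SV| = |V − S| = 55.0.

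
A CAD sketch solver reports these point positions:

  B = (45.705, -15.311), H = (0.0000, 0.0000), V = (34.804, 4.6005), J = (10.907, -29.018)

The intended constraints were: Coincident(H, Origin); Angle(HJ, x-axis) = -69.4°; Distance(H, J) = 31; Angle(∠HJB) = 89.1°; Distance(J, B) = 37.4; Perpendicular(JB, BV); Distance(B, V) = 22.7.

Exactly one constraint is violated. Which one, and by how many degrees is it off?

Perpendicular(JB, BV) — off by 7.20°.

H = (0.00, 0.00) ✓; HJ at -69.40° ✓; |HJ| = 31.00 ✓; ∠HJB = 89.10° ✓; |JB| = 37.40 ✓; ∠(JB, BV) = 97.20° ✗; |BV| = 22.70 ✓.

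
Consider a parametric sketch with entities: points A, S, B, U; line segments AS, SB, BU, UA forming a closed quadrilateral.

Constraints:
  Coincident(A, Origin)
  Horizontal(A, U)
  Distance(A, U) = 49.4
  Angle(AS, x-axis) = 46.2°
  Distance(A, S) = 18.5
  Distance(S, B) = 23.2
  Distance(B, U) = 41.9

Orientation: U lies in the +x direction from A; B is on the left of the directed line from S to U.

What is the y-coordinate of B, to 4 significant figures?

33.52

Checks: |SB| = 23.20 ✓; |BU| = 41.90 ✓.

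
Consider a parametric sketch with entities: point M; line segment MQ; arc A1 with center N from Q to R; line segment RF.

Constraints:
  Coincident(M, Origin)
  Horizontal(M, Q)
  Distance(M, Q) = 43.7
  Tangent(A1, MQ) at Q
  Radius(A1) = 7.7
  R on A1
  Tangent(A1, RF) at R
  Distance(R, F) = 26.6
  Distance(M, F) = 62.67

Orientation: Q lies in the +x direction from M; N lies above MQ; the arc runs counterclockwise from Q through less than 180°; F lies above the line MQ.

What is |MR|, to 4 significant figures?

51.91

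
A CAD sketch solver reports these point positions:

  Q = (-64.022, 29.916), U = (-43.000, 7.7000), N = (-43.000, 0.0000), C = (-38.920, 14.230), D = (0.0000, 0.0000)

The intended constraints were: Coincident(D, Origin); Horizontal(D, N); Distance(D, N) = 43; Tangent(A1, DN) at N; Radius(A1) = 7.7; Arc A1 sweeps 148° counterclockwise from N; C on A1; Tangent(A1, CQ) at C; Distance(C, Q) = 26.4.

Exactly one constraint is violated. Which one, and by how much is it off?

Distance(C, Q) = 26.4 — off by 3.20.

D = (0.00, 0.00) ✓; D.y = 0.00, N.y = 0.00 ✓; |DN| = 43.00 ✓; ∠(UN, ND) = 90.00° ✓; |UN| = 7.700 ✓; bearing(U→C) − bearing(U→N) = 148.0° ✓; |UC| = 7.700 ✓; ∠(UC, CQ) = 90.00° ✓; |CQ| = 29.60 ✗.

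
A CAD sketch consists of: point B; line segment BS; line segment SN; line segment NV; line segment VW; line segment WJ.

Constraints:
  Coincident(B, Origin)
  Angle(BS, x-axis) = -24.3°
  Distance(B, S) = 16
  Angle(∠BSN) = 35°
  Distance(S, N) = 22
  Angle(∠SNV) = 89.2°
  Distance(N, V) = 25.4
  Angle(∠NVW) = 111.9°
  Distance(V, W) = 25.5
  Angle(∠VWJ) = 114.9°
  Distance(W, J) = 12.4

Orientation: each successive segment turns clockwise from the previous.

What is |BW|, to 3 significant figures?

29.6

B is at the origin; BS runs at -24.3° with length 16.0, so S = (14.6, -6.58). ∠BSN = 35.0° gives SN at -169° from the x-axis; with |SN| = 22.0, N = (-7.04, -10.7). ∠SNV = 89.2° gives NV at 99.9° from the x-axis; with |NV| = 25.4, V = (-11.4, 14.4). ∠NVW = 111.9° gives VW at 31.8° from the x-axis; with |VW| = 25.5, W = (10.3, 27.8). Then |BW| = |W − B| = 29.6.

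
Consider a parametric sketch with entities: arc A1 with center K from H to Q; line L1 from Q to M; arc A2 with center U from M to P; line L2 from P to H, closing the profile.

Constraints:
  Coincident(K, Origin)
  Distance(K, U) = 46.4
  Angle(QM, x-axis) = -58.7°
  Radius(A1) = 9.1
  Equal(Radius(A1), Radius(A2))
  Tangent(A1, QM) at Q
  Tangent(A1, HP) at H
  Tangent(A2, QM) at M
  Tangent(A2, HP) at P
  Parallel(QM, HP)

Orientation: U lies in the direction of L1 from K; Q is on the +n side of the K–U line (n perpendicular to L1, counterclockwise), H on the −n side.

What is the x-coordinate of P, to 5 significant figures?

16.330

The slot axis is L1's direction at -58.7°, so u = (cos -58.7°, sin -58.7°) = (0.51952, -0.85446) and n = (−sin -58.7°, cos -58.7°) = (0.85446, 0.51952). K is at the origin and U lies 46.4 along u from K, so U = 46.4·u = (24.106, -39.647). Tangency of A1 to both parallel lines with radius 9.1 puts Q and H at K ± 9.1·n: Q = (7.7756, 4.7276), H = (-7.7756, -4.7276). Equal radii place M and P the same way about U: M = U + 9.1·n = (31.881, -34.919), P = U − 9.1·n = (16.330, -44.375). So P.x = 16.330.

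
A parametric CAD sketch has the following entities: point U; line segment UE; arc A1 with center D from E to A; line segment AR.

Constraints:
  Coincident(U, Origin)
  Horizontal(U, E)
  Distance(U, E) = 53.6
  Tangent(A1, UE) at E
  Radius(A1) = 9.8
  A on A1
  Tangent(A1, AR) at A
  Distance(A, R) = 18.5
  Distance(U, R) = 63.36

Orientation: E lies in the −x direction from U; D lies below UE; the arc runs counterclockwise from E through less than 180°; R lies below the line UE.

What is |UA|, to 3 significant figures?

64.1

Checks: ∠(DE, EU) = 90.00° ✓; |DE| = 9.800 ✓; |DA| = 9.800 ✓; ∠(DA, AR) = 90.00° ✓; |AR| = 18.50 ✓; |UR| = 63.36 ✓.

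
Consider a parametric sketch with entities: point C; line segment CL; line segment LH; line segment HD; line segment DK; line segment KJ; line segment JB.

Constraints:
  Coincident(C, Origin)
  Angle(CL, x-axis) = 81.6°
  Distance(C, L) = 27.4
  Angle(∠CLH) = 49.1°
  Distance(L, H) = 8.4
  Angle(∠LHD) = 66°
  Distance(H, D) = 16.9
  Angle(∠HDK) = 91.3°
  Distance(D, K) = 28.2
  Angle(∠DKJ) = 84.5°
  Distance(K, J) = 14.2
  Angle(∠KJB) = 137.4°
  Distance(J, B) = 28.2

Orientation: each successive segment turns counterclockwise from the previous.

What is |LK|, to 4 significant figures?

24.91

∠LHD = 66.0° gives HD at -33.50° from the x-axis; with |HD| = 16.9, D = (11.01, 13.27). ∠HDK = 91.3° gives DK at 55.20° from the x-axis; with |DK| = 28.2, K = (27.10, 36.42). Then |LK| = |K − L| = 24.91.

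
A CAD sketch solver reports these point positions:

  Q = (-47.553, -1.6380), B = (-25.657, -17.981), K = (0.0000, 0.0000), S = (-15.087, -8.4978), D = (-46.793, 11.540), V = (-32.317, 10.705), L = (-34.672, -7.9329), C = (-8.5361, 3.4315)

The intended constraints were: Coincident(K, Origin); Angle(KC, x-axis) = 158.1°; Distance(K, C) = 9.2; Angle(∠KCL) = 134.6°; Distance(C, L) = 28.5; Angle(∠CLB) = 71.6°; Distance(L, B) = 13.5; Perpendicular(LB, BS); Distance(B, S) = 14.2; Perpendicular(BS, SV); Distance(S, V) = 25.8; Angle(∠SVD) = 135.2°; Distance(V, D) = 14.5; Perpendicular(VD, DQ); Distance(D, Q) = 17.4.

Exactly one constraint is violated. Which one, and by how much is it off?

Distance(D, Q) = 17.4 — off by 4.20.

K = (0.00, 0.00) ✓; KC at 158.1° ✓; |KC| = 9.200 ✓; ∠KCL = 134.6° ✓; |CL| = 28.50 ✓; ∠CLB = 71.60° ✓; |LB| = 13.50 ✓; ∠(LB, BS) = 90.00° ✓; |BS| = 14.20 ✓; ∠(BS, SV) = 90.00° ✓; |SV| = 25.80 ✓; ∠SVD = 135.2° ✓; |VD| = 14.50 ✓; ∠(VD, DQ) = 90.00° ✓; |DQ| = 13.20 ✗.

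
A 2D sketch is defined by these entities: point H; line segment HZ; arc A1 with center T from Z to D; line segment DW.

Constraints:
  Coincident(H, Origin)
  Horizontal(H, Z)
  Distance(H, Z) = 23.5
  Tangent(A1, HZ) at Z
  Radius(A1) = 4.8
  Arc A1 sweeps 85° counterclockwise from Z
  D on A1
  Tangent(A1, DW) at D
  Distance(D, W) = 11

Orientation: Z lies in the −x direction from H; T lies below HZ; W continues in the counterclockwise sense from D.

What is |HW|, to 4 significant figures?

33.02

On A1, Z sits at bearing 90° from T; an 85° counterclockwise sweep puts D at bearing 175°, so D = T + 4.8·(cos 175°, sin 175°) = (-28.28, -4.382). A1 meets DW tangentially, so TD is at right angles to DW, so DW runs along (−sin 175°, cos 175°); with |DW| = 11.0, W = (-29.24, -15.34). Then |HW| = |W − H| = 33.02.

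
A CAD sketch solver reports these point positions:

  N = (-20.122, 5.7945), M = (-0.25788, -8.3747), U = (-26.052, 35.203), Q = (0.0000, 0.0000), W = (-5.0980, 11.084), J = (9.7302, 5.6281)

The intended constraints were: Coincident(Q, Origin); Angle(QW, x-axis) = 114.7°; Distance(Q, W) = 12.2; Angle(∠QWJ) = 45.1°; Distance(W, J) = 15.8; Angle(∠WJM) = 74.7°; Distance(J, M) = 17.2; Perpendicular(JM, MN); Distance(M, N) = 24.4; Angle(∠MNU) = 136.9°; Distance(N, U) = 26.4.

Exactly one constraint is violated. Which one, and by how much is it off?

Distance(N, U) = 26.4 — off by 3.60.

Q = (0.00, 0.00) ✓; QW at 114.7° ✓; |QW| = 12.20 ✓; ∠QWJ = 45.10° ✓; |WJ| = 15.80 ✓; ∠WJM = 74.70° ✓; |JM| = 17.20 ✓; ∠(JM, MN) = 90.00° ✓; |MN| = 24.40 ✓; ∠MNU = 136.9° ✓; |NU| = 30.00 ✗.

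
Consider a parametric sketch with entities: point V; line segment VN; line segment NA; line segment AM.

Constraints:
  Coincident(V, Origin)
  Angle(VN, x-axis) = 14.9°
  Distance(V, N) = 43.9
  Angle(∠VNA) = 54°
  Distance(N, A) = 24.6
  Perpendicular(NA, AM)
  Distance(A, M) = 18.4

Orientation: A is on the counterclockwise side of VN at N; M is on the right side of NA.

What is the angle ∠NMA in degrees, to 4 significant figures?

53.20°

V is at the origin; VN runs at 14.9° with length 43.9, so N = 43.9·(cos 14.9°, sin 14.9°) = (42.42, 11.29). ∠VNA = 54.0°, so NA runs at 14.9° + (180° − 54.0°) = 140.9° from the x-axis; with |NA| = 24.6, A = N + 24.6·(cos 140.9°, sin 140.9°) = (23.33, 26.80). NA ⟂ AM; with |AM| = 18.4 on the right of NA, M = A + 18.4·(0.6307, 0.7760) = (34.94, 41.08). Then cos ∠NMA = MN·MA / (|MN||MA|), giving 53.20°.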